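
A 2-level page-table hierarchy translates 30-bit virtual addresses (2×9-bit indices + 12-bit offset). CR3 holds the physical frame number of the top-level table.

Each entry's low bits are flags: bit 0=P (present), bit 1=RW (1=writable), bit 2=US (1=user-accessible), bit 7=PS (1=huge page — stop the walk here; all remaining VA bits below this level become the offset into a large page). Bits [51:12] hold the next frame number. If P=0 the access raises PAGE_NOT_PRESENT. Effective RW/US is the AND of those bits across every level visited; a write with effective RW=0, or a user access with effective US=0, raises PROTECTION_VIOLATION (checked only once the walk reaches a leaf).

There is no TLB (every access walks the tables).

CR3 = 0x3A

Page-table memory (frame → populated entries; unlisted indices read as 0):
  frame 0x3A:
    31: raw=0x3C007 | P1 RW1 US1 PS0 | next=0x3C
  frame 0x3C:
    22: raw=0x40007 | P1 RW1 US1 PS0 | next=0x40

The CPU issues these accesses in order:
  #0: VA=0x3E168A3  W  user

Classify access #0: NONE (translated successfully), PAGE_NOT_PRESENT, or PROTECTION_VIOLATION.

Per-access translation:
#0 VA=0x3E168A3 (w,user):
  lvl0: tbl 0x3A, slot 31 ⇒ 0x3C007 (P1/RW1/US1/PS0)
  lvl1: tbl 0x3C, slot 22 ⇒ 0x40007 (P1/RW1/US1/PS0)
  → PA=0x408A3  (2 entries read)

Access #0 fault: NONE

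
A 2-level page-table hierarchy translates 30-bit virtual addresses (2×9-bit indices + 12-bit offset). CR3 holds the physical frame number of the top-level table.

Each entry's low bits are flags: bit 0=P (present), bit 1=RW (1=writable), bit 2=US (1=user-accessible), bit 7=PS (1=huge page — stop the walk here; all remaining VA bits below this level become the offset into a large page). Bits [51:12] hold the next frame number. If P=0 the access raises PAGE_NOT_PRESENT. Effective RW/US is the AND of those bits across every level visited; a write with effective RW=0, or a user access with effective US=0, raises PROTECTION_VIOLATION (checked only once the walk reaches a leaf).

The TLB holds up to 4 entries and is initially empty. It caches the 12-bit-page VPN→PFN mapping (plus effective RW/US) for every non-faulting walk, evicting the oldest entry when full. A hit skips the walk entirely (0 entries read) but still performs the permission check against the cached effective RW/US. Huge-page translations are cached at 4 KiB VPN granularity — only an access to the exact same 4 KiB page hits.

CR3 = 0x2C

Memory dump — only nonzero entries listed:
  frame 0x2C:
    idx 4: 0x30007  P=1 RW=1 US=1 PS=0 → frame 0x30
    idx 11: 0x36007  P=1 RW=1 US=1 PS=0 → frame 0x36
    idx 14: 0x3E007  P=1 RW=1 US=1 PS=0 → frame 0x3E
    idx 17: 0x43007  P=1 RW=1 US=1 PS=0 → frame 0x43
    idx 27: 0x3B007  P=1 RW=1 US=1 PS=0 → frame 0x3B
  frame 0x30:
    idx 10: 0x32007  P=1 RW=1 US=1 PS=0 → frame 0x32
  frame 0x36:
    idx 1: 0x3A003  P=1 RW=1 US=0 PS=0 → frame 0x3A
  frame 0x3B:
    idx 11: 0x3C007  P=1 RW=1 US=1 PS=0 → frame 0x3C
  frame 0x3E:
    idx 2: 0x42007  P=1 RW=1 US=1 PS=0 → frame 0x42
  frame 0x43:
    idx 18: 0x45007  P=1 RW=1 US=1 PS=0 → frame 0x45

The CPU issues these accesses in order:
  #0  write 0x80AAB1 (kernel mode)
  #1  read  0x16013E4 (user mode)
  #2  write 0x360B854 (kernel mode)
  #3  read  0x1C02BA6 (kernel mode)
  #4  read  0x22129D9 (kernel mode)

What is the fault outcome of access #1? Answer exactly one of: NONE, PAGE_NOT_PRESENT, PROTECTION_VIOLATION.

Trace:
#0 VA=0x80AAB1 (w,kernel):
  L0 @0x2C[4] → 0x30007  P=1,RW=1,US=1,PS=0
  L1 @0x30[10] → 0x32007  P=1,RW=1,US=1,PS=0
  ✓ 0x32AB1  — 2 lookups
#1 VA=0x16013E4 (r,user):
  L0 @0x2C[11] → 0x36007  P=1,RW=1,US=1,PS=0
  L1 @0x36[1] → 0x3A003  P=1,RW=1,US=0,PS=0
  → PROTECTION_VIOLATION  (2 entries read)
#2 VA=0x360B854 (w,kernel):
  L0 @0x2C[27] → 0x3B007  P=1,RW=1,US=1,PS=0
  L1 @0x3B[11] → 0x3C007  P=1,RW=1,US=1,PS=0
  ✓ 0x3C854  — 2 lookups
#3 VA=0x1C02BA6 (r,kernel):
  L0 @0x2C[14] → 0x3E007  P=1,RW=1,US=1,PS=0
  L1 @0x3E[2] → 0x42007  P=1,RW=1,US=1,PS=0
  ✓ 0x42BA6  — 2 lookups
#4 VA=0x22129D9 (r,kernel):
  L0 @0x2C[17] → 0x43007  P=1,RW=1,US=1,PS=0
  L1 @0x43[18] → 0x45007  P=1,RW=1,US=1,PS=0
  ✓ 0x459D9  — 2 lookups

Access #1 fault: PROTECTION_VIOLATION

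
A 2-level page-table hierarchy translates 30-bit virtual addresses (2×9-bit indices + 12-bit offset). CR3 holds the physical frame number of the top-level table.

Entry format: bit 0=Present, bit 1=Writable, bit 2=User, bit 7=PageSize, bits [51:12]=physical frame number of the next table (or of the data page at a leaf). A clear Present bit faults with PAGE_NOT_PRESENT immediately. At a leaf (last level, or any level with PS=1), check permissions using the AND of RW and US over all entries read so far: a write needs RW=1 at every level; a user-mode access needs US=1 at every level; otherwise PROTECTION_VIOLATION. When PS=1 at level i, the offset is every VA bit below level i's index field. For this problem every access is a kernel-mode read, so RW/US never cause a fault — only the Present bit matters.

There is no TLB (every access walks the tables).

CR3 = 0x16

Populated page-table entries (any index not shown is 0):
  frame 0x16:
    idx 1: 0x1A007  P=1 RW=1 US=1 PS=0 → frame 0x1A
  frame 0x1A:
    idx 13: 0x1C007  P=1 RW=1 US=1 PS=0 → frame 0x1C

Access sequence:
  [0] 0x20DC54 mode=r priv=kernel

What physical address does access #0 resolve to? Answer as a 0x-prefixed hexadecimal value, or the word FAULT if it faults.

Trace:
#0 VA=0x20DC54 (r,kernel):
  lvl0: tbl 0x16, slot 1 ⇒ 0x1A007 (P1/RW1/US1/PS0)
  lvl1: tbl 0x1A, slot 13 ⇒ 0x1C007 (P1/RW1/US1/PS0)
  ⇒ phys 0x1CC54  [2 reads]

Access #0 PA: 0x1CC54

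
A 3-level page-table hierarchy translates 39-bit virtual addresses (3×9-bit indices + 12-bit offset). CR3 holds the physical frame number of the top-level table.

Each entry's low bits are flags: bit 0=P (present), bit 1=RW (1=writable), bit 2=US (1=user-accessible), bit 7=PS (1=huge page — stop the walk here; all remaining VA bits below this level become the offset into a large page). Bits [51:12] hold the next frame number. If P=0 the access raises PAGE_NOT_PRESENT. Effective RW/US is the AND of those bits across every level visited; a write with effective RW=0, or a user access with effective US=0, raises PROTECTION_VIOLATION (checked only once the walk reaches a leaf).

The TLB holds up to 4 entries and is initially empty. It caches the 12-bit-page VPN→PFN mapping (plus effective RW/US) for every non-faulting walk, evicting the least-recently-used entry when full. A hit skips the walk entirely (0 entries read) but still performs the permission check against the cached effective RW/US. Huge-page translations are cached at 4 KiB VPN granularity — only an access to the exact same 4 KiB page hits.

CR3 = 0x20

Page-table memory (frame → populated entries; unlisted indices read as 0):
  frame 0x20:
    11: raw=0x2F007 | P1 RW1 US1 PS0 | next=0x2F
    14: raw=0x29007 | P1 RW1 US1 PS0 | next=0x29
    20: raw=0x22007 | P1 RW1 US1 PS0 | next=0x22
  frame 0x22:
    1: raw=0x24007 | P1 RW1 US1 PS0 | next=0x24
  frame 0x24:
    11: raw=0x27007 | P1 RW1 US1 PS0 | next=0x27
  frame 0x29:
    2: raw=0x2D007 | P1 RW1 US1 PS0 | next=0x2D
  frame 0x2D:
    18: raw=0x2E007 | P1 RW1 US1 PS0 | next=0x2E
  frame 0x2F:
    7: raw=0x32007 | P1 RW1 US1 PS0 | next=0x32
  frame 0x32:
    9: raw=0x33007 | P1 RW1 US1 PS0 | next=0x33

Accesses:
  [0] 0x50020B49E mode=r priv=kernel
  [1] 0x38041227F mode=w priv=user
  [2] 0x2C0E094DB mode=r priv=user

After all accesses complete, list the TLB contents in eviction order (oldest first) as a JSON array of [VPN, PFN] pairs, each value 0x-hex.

Walk each access:
#0 VA=0x50020B49E (r,kernel):
  [0] read 0x20 idx=20: raw=0x22007 flags P=1 W=1 U=1 S=0
  [1] read 0x22 idx=1: raw=0x24007 flags P=1 W=1 U=1 S=0
  [2] read 0x24 idx=11: raw=0x27007 flags P=1 W=1 U=1 S=0
  ⇒ phys 0x2749E  [3 reads]
#1 VA=0x38041227F (w,user):
  [0] read 0x20 idx=14: raw=0x29007 flags P=1 W=1 U=1 S=0
  [1] read 0x29 idx=2: raw=0x2D007 flags P=1 W=1 U=1 S=0
  [2] read 0x2D idx=18: raw=0x2E007 flags P=1 W=1 U=1 S=0
  ⇒ phys 0x2E27F  [3 reads]
#2 VA=0x2C0E094DB (r,user):
  [0] read 0x20 idx=11: raw=0x2F007 flags P=1 W=1 U=1 S=0
  [1] read 0x2F idx=7: raw=0x32007 flags P=1 W=1 U=1 S=0
  [2] read 0x32 idx=9: raw=0x33007 flags P=1 W=1 U=1 S=0
  ⇒ phys 0x334DB  [3 reads]

TLB: [["0x50020B", "0x27"], ["0x380412", "0x2E"], ["0x2C0E09", "0x33"]]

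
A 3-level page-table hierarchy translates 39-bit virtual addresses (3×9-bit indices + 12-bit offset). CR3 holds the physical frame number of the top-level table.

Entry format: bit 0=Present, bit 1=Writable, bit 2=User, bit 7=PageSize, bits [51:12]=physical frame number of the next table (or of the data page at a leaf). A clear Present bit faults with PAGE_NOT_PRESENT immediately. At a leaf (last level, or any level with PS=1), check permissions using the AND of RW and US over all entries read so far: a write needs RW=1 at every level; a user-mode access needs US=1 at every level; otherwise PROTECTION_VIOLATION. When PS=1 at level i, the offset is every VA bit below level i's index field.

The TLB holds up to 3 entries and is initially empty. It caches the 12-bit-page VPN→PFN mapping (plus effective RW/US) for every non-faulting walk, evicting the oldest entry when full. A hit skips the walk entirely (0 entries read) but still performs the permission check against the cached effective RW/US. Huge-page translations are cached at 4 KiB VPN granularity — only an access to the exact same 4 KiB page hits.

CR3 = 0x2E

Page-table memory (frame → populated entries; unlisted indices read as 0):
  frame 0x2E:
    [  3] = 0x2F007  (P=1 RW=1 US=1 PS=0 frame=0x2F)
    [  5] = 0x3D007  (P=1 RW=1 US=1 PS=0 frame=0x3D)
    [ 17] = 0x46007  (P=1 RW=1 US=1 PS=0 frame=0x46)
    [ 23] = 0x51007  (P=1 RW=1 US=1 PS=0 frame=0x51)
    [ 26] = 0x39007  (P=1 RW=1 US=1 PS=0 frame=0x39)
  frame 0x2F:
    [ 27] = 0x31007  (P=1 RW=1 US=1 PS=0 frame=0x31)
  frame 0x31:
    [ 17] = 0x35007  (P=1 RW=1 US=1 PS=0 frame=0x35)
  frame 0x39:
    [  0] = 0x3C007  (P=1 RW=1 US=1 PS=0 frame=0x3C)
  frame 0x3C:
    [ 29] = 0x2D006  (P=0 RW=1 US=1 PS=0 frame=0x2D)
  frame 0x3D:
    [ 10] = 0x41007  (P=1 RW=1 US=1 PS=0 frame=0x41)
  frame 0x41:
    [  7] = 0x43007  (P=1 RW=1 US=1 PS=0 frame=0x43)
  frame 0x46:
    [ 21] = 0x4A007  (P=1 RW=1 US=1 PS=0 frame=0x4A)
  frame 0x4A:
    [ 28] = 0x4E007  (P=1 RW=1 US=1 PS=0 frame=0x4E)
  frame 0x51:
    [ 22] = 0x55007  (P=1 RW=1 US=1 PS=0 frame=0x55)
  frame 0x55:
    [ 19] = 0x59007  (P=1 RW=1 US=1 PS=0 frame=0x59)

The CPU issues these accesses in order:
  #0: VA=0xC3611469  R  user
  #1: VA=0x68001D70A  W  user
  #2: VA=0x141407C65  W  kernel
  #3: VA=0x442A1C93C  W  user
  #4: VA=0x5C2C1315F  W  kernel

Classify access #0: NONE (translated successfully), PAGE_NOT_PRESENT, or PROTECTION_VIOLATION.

Trace:
#0 VA=0xC3611469 (r,user):
  lvl0: tbl 0x2E, slot 3 ⇒ 0x2F007 (P1/RW1/US1/PS0)
  lvl1: tbl 0x2F, slot 27 ⇒ 0x31007 (P1/RW1/US1/PS0)
  lvl2: tbl 0x31, slot 17 ⇒ 0x35007 (P1/RW1/US1/PS0)
  ✓ 0x35469  — 3 lookups
#1 VA=0x68001D70A (w,user):
  lvl0: tbl 0x2E, slot 26 ⇒ 0x39007 (P1/RW1/US1/PS0)
  lvl1: tbl 0x39, slot 0 ⇒ 0x3C007 (P1/RW1/US1/PS0)
  lvl2: tbl 0x3C, slot 29 ⇒ 0x2D006 (P0/RW1/US1/PS0)
  ⇒ fault: PAGE_NOT_PRESENT  — 3 lookups
#2 VA=0x141407C65 (w,kernel):
  lvl0: tbl 0x2E, slot 5 ⇒ 0x3D007 (P1/RW1/US1/PS0)
  lvl1: tbl 0x3D, slot 10 ⇒ 0x41007 (P1/RW1/US1/PS0)
  lvl2: tbl 0x41, slot 7 ⇒ 0x43007 (P1/RW1/US1/PS0)
  ✓ 0x43C65  — 3 lookups
#3 VA=0x442A1C93C (w,user):
  lvl0: tbl 0x2E, slot 17 ⇒ 0x46007 (P1/RW1/US1/PS0)
  lvl1: tbl 0x46, slot 21 ⇒ 0x4A007 (P1/RW1/US1/PS0)
  lvl2: tbl 0x4A, slot 28 ⇒ 0x4E007 (P1/RW1/US1/PS0)
  ✓ 0x4E93C  — 3 lookups
#4 VA=0x5C2C1315F (w,kernel):
  lvl0: tbl 0x2E, slot 23 ⇒ 0x51007 (P1/RW1/US1/PS0)
  lvl1: tbl 0x51, slot 22 ⇒ 0x55007 (P1/RW1/US1/PS0)
  lvl2: tbl 0x55, slot 19 ⇒ 0x59007 (P1/RW1/US1/PS0)
  ✓ 0x5915F  — 3 lookups

Access #0 fault: NONE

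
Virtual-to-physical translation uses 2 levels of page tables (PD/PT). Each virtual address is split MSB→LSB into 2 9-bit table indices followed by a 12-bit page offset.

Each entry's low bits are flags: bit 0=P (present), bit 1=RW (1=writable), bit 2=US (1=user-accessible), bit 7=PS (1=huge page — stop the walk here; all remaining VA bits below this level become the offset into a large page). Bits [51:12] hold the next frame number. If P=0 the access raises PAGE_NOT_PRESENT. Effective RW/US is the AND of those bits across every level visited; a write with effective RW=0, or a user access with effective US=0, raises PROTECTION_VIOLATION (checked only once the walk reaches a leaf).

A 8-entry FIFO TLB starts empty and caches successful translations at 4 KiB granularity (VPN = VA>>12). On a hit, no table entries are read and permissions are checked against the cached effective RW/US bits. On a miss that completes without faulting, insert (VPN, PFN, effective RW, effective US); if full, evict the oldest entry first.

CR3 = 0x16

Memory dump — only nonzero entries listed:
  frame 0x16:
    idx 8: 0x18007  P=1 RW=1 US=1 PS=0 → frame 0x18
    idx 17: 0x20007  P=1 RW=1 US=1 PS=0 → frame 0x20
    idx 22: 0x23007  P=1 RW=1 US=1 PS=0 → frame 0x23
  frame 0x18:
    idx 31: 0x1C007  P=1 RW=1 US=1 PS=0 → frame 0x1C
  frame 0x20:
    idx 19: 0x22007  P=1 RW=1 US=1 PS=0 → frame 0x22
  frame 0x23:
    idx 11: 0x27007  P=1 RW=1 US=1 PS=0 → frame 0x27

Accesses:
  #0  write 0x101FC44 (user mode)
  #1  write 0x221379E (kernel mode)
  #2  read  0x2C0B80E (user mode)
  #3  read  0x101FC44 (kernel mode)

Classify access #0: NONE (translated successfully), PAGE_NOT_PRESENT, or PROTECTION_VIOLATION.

Trace:
#0 VA=0x101FC44 (w,user):
  L0: frame=0x16 idx=8 entry=0x18007 [P=1 RW=1 US=1 PS=0]
  L1: frame=0x18 idx=31 entry=0x1C007 [P=1 RW=1 US=1 PS=0]
  ✓ 0x1CC44  — 2 lookups
#1 VA=0x221379E (w,kernel):
  L0: frame=0x16 idx=17 entry=0x20007 [P=1 RW=1 US=1 PS=0]
  L1: frame=0x20 idx=19 entry=0x22007 [P=1 RW=1 US=1 PS=0]
  ✓ 0x2279E  — 2 lookups
#2 VA=0x2C0B80E (r,user):
  L0: frame=0x16 idx=22 entry=0x23007 [P=1 RW=1 US=1 PS=0]
  L1: frame=0x23 idx=11 entry=0x27007 [P=1 RW=1 US=1 PS=0]
  ✓ 0x2780E  — 2 lookups
#3 VA=0x101FC44 (r,kernel):
  TLB hit vpn=0x101F → PA=0x1CC44

Access #0 fault: NONE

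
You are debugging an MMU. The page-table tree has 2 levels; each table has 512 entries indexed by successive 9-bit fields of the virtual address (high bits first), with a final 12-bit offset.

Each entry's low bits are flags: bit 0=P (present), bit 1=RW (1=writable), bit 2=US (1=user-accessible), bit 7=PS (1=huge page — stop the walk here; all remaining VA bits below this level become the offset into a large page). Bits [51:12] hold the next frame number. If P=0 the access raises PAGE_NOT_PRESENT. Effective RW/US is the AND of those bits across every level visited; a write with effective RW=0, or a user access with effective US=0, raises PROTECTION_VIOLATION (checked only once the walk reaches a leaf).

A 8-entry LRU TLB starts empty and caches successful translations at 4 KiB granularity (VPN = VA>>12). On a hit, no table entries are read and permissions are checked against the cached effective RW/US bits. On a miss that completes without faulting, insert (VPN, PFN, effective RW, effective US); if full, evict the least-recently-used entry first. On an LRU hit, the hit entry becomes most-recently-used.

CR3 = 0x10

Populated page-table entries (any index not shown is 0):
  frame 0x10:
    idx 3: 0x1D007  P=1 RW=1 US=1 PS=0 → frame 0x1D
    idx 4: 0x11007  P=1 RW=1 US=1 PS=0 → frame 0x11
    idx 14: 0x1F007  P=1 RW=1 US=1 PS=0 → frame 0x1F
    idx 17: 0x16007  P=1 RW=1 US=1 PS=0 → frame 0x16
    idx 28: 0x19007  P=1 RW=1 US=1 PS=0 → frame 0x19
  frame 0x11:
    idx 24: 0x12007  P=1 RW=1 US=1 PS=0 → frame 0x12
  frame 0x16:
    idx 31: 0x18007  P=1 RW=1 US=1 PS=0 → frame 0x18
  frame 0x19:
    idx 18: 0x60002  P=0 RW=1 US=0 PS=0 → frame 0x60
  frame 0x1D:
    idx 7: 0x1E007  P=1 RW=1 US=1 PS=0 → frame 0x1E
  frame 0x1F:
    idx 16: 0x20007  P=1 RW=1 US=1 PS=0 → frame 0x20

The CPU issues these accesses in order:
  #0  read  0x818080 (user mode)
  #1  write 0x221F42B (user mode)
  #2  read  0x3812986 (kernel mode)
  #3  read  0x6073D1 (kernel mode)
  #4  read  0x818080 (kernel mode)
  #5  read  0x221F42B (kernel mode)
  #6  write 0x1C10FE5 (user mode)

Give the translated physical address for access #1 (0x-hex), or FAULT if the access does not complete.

Trace:
#0 VA=0x818080 (r,user):
  L0 @0x10[4] → 0x11007  P=1,RW=1,US=1,PS=0
  L1 @0x11[24] → 0x12007  P=1,RW=1,US=1,PS=0
  ⇒ phys 0x12080  [2 reads]
#1 VA=0x221F42B (w,user):
  L0 @0x10[17] → 0x16007  P=1,RW=1,US=1,PS=0
  L1 @0x16[31] → 0x18007  P=1,RW=1,US=1,PS=0
  ⇒ phys 0x1842B  [2 reads]
#2 VA=0x3812986 (r,kernel):
  L0 @0x10[28] → 0x19007  P=1,RW=1,US=1,PS=0
  L1 @0x19[18] → 0x60002  P=0,RW=1,US=0,PS=0
  ✗ PAGE_NOT_PRESENT  [2 reads]
#3 VA=0x6073D1 (r,kernel):
  L0 @0x10[3] → 0x1D007  P=1,RW=1,US=1,PS=0
  L1 @0x1D[7] → 0x1E007  P=1,RW=1,US=1,PS=0
  ⇒ phys 0x1E3D1  [2 reads]
#4 VA=0x818080 (r,kernel):
  TLB hit vpn=0x818 → PA=0x12080
#5 VA=0x221F42B (r,kernel):
  TLB hit vpn=0x221F → PA=0x1842B
#6 VA=0x1C10FE5 (w,user):
  L0 @0x10[14] → 0x1F007  P=1,RW=1,US=1,PS=0
  L1 @0x1F[16] → 0x20007  P=1,RW=1,US=1,PS=0
  ⇒ phys 0x20FE5  [2 reads]

Access #1 PA: 0x1842B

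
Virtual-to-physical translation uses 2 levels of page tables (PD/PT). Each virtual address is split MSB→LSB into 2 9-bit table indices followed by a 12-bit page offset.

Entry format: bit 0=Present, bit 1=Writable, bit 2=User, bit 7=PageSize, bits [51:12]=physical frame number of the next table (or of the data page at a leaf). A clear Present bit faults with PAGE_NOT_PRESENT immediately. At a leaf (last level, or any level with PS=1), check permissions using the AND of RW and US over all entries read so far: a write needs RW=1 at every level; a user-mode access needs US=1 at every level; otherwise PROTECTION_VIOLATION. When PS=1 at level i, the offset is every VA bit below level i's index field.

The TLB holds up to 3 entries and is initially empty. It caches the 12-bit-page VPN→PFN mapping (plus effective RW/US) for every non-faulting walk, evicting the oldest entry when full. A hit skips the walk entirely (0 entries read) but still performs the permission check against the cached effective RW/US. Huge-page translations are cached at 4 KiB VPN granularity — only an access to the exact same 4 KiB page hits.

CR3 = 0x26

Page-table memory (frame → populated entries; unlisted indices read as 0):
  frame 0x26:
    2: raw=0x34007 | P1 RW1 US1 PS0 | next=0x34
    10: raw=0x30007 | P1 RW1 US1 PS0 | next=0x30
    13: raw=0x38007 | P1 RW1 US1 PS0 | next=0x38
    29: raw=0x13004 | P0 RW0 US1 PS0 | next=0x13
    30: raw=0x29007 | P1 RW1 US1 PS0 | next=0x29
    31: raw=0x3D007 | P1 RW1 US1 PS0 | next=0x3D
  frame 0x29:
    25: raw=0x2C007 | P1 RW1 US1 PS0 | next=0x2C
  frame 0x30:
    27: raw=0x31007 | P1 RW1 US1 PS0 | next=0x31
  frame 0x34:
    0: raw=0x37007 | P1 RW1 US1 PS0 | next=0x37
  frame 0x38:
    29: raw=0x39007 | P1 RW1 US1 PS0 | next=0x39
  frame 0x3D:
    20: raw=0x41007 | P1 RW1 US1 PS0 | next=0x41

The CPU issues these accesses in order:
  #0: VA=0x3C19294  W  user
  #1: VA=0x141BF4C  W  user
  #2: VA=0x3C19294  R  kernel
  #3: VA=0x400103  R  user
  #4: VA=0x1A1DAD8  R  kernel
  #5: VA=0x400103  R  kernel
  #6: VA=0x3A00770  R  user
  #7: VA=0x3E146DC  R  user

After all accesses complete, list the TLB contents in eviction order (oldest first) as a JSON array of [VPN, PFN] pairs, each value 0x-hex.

Per-access translation:
#0 VA=0x3C19294 (w,user):
  L0 @0x26[30] → 0x29007  P=1,RW=1,US=1,PS=0
  L1 @0x29[25] → 0x2C007  P=1,RW=1,US=1,PS=0
  ⇒ phys 0x2C294  [2 reads]
#1 VA=0x141BF4C (w,user):
  L0 @0x26[10] → 0x30007  P=1,RW=1,US=1,PS=0
  L1 @0x30[27] → 0x31007  P=1,RW=1,US=1,PS=0
  ⇒ phys 0x31F4C  [2 reads]
#2 VA=0x3C19294 (r,kernel):
  TLB hit vpn=0x3C19 → PA=0x2C294
#3 VA=0x400103 (r,user):
  L0 @0x26[2] → 0x34007  P=1,RW=1,US=1,PS=0
  L1 @0x34[0] → 0x37007  P=1,RW=1,US=1,PS=0
  ⇒ phys 0x37103  [2 reads]
#4 VA=0x1A1DAD8 (r,kernel):
  L0 @0x26[13] → 0x38007  P=1,RW=1,US=1,PS=0
  L1 @0x38[29] → 0x39007  P=1,RW=1,US=1,PS=0
  ⇒ phys 0x39AD8  [2 reads]
#5 VA=0x400103 (r,kernel):
  TLB hit vpn=0x400 → PA=0x37103
#6 VA=0x3A00770 (r,user):
  L0 @0x26[29] → 0x13004  P=0,RW=0,US=1,PS=0
  → PAGE_NOT_PRESENT  (1 entries read)
#7 VA=0x3E146DC (r,user):
  L0 @0x26[31] → 0x3D007  P=1,RW=1,US=1,PS=0
  L1 @0x3D[20] → 0x41007  P=1,RW=1,US=1,PS=0
  ⇒ phys 0x416DC  [2 reads]

TLB: [["0x400", "0x37"], ["0x1A1D", "0x39"], ["0x3E14", "0x41"]]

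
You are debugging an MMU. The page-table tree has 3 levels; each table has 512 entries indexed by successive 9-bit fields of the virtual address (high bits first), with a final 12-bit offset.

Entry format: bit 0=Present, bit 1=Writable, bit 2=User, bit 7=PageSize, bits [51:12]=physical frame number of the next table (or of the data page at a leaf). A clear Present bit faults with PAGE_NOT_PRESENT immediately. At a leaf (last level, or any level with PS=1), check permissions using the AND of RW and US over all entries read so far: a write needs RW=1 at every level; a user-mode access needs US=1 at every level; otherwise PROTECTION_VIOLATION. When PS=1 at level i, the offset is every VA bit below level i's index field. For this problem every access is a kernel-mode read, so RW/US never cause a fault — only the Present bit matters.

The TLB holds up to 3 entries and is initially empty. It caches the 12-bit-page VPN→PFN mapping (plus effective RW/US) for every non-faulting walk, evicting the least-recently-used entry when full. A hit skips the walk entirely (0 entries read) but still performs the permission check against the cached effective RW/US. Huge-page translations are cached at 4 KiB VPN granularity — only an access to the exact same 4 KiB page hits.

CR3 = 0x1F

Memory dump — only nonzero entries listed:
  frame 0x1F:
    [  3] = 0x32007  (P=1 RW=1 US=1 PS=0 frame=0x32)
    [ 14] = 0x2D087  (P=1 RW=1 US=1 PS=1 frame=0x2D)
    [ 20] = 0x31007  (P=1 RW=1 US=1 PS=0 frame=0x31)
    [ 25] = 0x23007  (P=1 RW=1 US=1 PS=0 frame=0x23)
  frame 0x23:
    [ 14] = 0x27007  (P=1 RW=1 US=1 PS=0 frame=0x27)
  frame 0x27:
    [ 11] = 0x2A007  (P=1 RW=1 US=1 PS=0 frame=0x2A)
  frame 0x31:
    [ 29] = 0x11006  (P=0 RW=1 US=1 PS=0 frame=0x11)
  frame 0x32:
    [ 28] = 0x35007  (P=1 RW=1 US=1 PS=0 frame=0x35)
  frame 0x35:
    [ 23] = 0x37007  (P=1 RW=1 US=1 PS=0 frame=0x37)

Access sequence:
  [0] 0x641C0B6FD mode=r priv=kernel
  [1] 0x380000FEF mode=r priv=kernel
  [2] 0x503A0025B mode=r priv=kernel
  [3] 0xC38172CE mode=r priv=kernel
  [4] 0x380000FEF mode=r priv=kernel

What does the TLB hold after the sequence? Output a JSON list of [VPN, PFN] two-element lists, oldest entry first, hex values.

Trace:
#0 VA=0x641C0B6FD (r,kernel):
  L0 @0x1F[25] → 0x23007  P=1,RW=1,US=1,PS=0
  L1 @0x23[14] → 0x27007  P=1,RW=1,US=1,PS=0
  L2 @0x27[11] → 0x2A007  P=1,RW=1,US=1,PS=0
  ✓ 0x2A6FD  — 3 lookups
#1 VA=0x380000FEF (r,kernel):
  L0 @0x1F[14] → 0x2D087  P=1,RW=1,US=1,PS=1
  ✓ 0x2DFEF (huge @L0)  — 1 lookups
#2 VA=0x503A0025B (r,kernel):
  L0 @0x1F[20] → 0x31007  P=1,RW=1,US=1,PS=0
  L1 @0x31[29] → 0x11006  P=0,RW=1,US=1,PS=0
  → PAGE_NOT_PRESENT  (2 entries read)
#3 VA=0xC38172CE (r,kernel):
  L0 @0x1F[3] → 0x32007  P=1,RW=1,US=1,PS=0
  L1 @0x32[28] → 0x35007  P=1,RW=1,US=1,PS=0
  L2 @0x35[23] → 0x37007  P=1,RW=1,US=1,PS=0
  ✓ 0x372CE  — 3 lookups
#4 VA=0x380000FEF (r,kernel):
  TLB hit vpn=0x380000 → PA=0x2DFEF

TLB: [["0x641C0B", "0x2A"], ["0xC3817", "0x37"], ["0x380000", "0x2D"]]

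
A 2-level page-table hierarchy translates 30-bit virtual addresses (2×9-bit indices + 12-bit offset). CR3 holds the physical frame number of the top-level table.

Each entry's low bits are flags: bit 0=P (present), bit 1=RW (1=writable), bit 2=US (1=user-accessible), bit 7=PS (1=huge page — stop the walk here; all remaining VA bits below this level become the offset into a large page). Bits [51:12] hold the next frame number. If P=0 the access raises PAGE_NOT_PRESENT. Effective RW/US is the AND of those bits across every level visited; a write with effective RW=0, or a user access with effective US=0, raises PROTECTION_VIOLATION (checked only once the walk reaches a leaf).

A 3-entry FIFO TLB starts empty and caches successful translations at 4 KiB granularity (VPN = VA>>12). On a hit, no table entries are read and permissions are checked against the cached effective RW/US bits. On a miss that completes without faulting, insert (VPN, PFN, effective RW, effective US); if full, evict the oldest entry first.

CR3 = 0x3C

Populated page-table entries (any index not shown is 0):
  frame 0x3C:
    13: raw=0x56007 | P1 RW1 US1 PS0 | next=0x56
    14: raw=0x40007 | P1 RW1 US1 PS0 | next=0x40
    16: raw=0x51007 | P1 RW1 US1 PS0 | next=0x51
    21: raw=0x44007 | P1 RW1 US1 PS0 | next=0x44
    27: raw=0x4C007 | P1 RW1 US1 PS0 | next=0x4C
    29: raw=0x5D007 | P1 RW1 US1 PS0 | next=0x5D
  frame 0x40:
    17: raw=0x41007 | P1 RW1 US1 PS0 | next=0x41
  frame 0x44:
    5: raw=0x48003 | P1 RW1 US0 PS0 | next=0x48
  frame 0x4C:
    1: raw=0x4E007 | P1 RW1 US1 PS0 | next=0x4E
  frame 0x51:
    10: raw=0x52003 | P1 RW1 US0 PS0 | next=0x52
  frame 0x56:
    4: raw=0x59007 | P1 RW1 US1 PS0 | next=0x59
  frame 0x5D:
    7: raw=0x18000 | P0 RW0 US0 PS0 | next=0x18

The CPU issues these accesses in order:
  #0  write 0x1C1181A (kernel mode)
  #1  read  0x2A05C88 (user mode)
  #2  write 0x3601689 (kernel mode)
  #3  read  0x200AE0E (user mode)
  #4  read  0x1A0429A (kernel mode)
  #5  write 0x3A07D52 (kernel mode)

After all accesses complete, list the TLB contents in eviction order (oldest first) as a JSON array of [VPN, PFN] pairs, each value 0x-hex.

Trace:
#0 VA=0x1C1181A (w,kernel):
  L0: frame=0x3C idx=14 entry=0x40007 [P=1 RW=1 US=1 PS=0]
  L1: frame=0x40 idx=17 entry=0x41007 [P=1 RW=1 US=1 PS=0]
  → PA=0x4181A  (2 entries read)
#1 VA=0x2A05C88 (r,user):
  L0: frame=0x3C idx=21 entry=0x44007 [P=1 RW=1 US=1 PS=0]
  L1: frame=0x44 idx=5 entry=0x48003 [P=1 RW=1 US=0 PS=0]
  → PROTECTION_VIOLATION  (2 entries read)
#2 VA=0x3601689 (w,kernel):
  L0: frame=0x3C idx=27 entry=0x4C007 [P=1 RW=1 US=1 PS=0]
  L1: frame=0x4C idx=1 entry=0x4E007 [P=1 RW=1 US=1 PS=0]
  → PA=0x4E689  (2 entries read)
#3 VA=0x200AE0E (r,user):
  L0: frame=0x3C idx=16 entry=0x51007 [P=1 RW=1 US=1 PS=0]
  L1: frame=0x51 idx=10 entry=0x52003 [P=1 RW=1 US=0 PS=0]
  → PROTECTION_VIOLATION  (2 entries read)
#4 VA=0x1A0429A (r,kernel):
  L0: frame=0x3C idx=13 entry=0x56007 [P=1 RW=1 US=1 PS=0]
  L1: frame=0x56 idx=4 entry=0x59007 [P=1 RW=1 US=1 PS=0]
  → PA=0x5929A  (2 entries read)
#5 VA=0x3A07D52 (w,kernel):
  L0: frame=0x3C idx=29 entry=0x5D007 [P=1 RW=1 US=1 PS=0]
  L1: frame=0x5D idx=7 entry=0x18000 [P=0 RW=0 US=0 PS=0]
  → PAGE_NOT_PRESENT  (2 entries read)

TLB: [["0x1C11", "0x41"], ["0x3601", "0x4E"], ["0x1A04", "0x59"]]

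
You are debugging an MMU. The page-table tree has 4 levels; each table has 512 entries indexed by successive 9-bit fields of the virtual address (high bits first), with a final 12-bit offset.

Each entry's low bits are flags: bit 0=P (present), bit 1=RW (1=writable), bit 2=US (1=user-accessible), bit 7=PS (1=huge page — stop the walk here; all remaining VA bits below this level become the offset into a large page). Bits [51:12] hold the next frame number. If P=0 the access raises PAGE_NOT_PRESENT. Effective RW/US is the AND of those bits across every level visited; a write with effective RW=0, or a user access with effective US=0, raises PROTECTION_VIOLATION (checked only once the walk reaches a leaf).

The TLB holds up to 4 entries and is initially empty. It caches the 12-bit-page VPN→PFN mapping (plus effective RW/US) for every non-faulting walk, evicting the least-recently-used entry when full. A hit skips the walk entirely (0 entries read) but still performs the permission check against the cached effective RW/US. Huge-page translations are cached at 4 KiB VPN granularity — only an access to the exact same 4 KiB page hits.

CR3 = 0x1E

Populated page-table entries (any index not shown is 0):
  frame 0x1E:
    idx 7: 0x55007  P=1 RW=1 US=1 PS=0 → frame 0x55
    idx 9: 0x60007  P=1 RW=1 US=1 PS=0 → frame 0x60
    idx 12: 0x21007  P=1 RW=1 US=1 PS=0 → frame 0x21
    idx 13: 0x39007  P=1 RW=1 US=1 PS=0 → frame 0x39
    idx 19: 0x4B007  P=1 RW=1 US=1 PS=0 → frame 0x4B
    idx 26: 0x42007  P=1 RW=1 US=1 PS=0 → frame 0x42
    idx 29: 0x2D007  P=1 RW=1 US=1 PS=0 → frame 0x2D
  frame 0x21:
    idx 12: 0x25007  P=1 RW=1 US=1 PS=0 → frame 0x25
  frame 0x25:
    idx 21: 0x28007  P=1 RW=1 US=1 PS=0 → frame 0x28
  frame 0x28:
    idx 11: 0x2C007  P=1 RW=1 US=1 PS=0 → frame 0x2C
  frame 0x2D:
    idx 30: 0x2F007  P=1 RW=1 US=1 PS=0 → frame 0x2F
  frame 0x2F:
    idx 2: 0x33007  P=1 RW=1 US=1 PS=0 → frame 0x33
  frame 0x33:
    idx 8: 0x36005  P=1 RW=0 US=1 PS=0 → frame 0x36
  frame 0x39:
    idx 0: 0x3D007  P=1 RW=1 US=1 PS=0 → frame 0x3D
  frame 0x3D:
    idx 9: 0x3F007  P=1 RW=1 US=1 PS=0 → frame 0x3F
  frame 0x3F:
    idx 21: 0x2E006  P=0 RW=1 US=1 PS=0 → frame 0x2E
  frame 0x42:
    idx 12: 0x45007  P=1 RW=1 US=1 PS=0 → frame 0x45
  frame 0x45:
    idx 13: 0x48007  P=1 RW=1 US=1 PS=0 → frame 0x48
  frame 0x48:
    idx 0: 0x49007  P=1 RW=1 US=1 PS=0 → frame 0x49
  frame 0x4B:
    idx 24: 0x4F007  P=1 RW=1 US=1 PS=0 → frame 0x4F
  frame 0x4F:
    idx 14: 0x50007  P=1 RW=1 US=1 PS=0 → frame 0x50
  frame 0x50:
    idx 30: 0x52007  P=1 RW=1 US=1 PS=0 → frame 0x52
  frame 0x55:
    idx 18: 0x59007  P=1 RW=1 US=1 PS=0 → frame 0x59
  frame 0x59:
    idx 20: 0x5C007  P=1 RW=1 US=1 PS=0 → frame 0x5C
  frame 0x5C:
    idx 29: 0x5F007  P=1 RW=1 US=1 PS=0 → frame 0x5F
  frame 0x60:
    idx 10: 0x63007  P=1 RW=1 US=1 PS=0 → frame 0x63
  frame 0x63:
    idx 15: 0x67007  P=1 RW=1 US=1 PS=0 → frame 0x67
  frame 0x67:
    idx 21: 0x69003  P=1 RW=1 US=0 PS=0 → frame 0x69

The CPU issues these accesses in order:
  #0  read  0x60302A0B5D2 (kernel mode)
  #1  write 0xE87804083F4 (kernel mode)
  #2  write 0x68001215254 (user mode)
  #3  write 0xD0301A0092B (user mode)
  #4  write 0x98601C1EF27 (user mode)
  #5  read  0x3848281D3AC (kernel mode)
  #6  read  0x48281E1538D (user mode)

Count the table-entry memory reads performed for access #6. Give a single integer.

Trace:
#0 VA=0x60302A0B5D2 (r,kernel):
  L0 @0x1E[12] → 0x21007  P=1,RW=1,US=1,PS=0
  L1 @0x21[12] → 0x25007  P=1,RW=1,US=1,PS=0
  L2 @0x25[21] → 0x28007  P=1,RW=1,US=1,PS=0
  L3 @0x28[11] → 0x2C007  P=1,RW=1,US=1,PS=0
  ✓ 0x2C5D2  — 4 lookups
#1 VA=0xE87804083F4 (w,kernel):
  L0 @0x1E[29] → 0x2D007  P=1,RW=1,US=1,PS=0
  L1 @0x2D[30] → 0x2F007  P=1,RW=1,US=1,PS=0
  L2 @0x2F[2] → 0x33007  P=1,RW=1,US=1,PS=0
  L3 @0x33[8] → 0x36005  P=1,RW=0,US=1,PS=0
  ⇒ fault: PROTECTION_VIOLATION  — 4 lookups
#2 VA=0x68001215254 (w,user):
  L0 @0x1E[13] → 0x39007  P=1,RW=1,US=1,PS=0
  L1 @0x39[0] → 0x3D007  P=1,RW=1,US=1,PS=0
  L2 @0x3D[9] → 0x3F007  P=1,RW=1,US=1,PS=0
  L3 @0x3F[21] → 0x2E006  P=0,RW=1,US=1,PS=0
  ⇒ fault: PAGE_NOT_PRESENT  — 4 lookups
#3 VA=0xD0301A0092B (w,user):
  L0 @0x1E[26] → 0x42007  P=1,RW=1,US=1,PS=0
  L1 @0x42[12] → 0x45007  P=1,RW=1,US=1,PS=0
  L2 @0x45[13] → 0x48007  P=1,RW=1,US=1,PS=0
  L3 @0x48[0] → 0x49007  P=1,RW=1,US=1,PS=0
  ✓ 0x4992B  — 4 lookups
#4 VA=0x98601C1EF27 (w,user):
  L0 @0x1E[19] → 0x4B007  P=1,RW=1,US=1,PS=0
  L1 @0x4B[24] → 0x4F007  P=1,RW=1,US=1,PS=0
  L2 @0x4F[14] → 0x50007  P=1,RW=1,US=1,PS=0
  L3 @0x50[30] → 0x52007  P=1,RW=1,US=1,PS=0
  ✓ 0x52F27  — 4 lookups
#5 VA=0x3848281D3AC (r,kernel):
  L0 @0x1E[7] → 0x55007  P=1,RW=1,US=1,PS=0
  L1 @0x55[18] → 0x59007  P=1,RW=1,US=1,PS=0
  L2 @0x59[20] → 0x5C007  P=1,RW=1,US=1,PS=0
  L3 @0x5C[29] → 0x5F007  P=1,RW=1,US=1,PS=0
  ✓ 0x5F3AC  — 4 lookups
#6 VA=0x48281E1538D (r,user):
  L0 @0x1E[9] → 0x60007  P=1,RW=1,US=1,PS=0
  L1 @0x60[10] → 0x63007  P=1,RW=1,US=1,PS=0
  L2 @0x63[15] → 0x67007  P=1,RW=1,US=1,PS=0
  L3 @0x67[21] → 0x69003  P=1,RW=1,US=0,PS=0
  ⇒ fault: PROTECTION_VIOLATION  — 4 lookups

Entries read for #6: 4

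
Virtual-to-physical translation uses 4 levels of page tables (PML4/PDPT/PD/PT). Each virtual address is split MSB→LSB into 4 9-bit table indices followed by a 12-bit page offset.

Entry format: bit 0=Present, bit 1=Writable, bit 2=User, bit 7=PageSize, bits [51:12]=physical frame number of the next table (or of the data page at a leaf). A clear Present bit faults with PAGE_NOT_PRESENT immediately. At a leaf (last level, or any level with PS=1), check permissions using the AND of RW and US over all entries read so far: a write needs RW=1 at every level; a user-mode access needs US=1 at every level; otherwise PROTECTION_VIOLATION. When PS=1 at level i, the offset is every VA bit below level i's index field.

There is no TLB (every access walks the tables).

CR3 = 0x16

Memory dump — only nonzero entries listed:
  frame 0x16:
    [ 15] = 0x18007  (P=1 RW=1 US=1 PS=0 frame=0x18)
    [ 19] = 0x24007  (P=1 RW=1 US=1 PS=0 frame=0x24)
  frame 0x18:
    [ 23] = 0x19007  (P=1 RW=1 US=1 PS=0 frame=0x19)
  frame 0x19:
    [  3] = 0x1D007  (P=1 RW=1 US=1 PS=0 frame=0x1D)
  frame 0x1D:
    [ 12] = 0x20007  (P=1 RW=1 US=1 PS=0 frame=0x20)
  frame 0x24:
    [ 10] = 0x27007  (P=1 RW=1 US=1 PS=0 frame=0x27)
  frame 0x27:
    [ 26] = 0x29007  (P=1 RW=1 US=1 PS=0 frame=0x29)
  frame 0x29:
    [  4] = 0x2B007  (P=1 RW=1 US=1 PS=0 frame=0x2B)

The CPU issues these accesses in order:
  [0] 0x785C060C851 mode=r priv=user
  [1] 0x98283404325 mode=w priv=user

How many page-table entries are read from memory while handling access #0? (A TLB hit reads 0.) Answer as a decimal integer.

Walk each access:
#0 VA=0x785C060C851 (r,user):
  L0: frame=0x16 idx=15 entry=0x18007 [P=1 RW=1 US=1 PS=0]
  L1: frame=0x18 idx=23 entry=0x19007 [P=1 RW=1 US=1 PS=0]
  L2: frame=0x19 idx=3 entry=0x1D007 [P=1 RW=1 US=1 PS=0]
  L3: frame=0x1D idx=12 entry=0x20007 [P=1 RW=1 US=1 PS=0]
  ⇒ phys 0x20851  [4 reads]
#1 VA=0x98283404325 (w,user):
  L0: frame=0x16 idx=19 entry=0x24007 [P=1 RW=1 US=1 PS=0]
  L1: frame=0x24 idx=10 entry=0x27007 [P=1 RW=1 US=1 PS=0]
  L2: frame=0x27 idx=26 entry=0x29007 [P=1 RW=1 US=1 PS=0]
  L3: frame=0x29 idx=4 entry=0x2B007 [P=1 RW=1 US=1 PS=0]
  ⇒ phys 0x2B325  [4 reads]

Entries read for #0: 4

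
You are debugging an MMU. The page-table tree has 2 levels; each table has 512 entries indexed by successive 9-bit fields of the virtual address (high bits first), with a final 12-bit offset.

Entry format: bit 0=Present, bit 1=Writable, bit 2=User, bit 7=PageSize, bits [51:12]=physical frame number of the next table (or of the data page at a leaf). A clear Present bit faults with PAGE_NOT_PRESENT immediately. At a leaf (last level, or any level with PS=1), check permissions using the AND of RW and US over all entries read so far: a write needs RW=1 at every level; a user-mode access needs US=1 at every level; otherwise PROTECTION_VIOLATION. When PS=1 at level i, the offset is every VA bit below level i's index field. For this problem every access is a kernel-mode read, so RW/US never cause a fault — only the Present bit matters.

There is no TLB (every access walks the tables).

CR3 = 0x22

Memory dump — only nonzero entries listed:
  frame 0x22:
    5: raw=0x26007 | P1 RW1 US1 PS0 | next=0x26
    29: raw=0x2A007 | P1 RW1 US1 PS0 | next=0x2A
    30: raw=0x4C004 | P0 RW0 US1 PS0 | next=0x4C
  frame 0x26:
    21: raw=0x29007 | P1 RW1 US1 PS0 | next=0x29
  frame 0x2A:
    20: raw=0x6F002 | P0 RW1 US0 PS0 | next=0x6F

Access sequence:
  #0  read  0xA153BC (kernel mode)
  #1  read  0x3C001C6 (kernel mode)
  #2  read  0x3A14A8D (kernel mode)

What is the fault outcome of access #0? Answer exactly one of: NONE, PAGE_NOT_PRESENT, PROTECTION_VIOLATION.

Trace:
#0 VA=0xA153BC (r,kernel):
  L0 @0x22[5] → 0x26007  P=1,RW=1,US=1,PS=0
  L1 @0x26[21] → 0x29007  P=1,RW=1,US=1,PS=0
  → PA=0x293BC  (2 entries read)
#1 VA=0x3C001C6 (r,kernel):
  L0 @0x22[30] → 0x4C004  P=0,RW=0,US=1,PS=0
  → PAGE_NOT_PRESENT  (1 entries read)
#2 VA=0x3A14A8D (r,kernel):
  L0 @0x22[29] → 0x2A007  P=1,RW=1,US=1,PS=0
  L1 @0x2A[20] → 0x6F002  P=0,RW=1,US=0,PS=0
  → PAGE_NOT_PRESENT  (2 entries read)

Access #0 fault: NONE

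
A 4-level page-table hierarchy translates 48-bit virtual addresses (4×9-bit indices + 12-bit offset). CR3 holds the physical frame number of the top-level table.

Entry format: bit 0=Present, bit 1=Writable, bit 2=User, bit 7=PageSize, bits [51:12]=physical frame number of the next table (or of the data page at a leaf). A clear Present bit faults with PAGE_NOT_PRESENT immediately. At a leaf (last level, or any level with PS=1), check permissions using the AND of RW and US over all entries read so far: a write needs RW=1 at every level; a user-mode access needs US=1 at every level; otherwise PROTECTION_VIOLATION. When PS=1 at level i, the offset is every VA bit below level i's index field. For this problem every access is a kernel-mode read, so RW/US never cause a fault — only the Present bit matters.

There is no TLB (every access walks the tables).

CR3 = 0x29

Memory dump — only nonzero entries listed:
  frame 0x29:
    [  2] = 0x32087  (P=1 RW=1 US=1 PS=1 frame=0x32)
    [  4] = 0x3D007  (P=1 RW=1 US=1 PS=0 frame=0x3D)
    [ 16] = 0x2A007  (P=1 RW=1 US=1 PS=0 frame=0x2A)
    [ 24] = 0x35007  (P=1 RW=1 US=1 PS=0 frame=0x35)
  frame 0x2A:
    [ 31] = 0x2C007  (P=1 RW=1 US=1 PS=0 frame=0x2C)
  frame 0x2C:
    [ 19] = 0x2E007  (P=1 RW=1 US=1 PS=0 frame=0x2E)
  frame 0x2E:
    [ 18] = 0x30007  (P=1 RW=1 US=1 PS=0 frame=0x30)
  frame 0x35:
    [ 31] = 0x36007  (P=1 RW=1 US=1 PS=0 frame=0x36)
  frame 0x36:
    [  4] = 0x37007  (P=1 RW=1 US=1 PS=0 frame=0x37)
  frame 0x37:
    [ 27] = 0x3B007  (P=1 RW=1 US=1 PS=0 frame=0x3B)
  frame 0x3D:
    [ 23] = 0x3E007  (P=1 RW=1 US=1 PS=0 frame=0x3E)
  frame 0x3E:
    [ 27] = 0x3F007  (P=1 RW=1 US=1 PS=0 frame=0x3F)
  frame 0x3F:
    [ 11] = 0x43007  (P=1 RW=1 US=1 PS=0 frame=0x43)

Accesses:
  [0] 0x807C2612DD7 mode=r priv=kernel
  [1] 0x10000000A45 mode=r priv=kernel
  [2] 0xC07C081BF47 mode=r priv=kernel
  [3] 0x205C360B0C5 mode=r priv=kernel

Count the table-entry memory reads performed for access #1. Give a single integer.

Trace:
#0 VA=0x807C2612DD7 (r,kernel):
  L0 @0x29[16] → 0x2A007  P=1,RW=1,US=1,PS=0
  L1 @0x2A[31] → 0x2C007  P=1,RW=1,US=1,PS=0
  L2 @0x2C[19] → 0x2E007  P=1,RW=1,US=1,PS=0
  L3 @0x2E[18] → 0x30007  P=1,RW=1,US=1,PS=0
  → PA=0x30DD7  (4 entries read)
#1 VA=0x10000000A45 (r,kernel):
  L0 @0x29[2] → 0x32087  P=1,RW=1,US=1,PS=1
  → PA=0x32A45 (huge @L0)  (1 entries read)
#2 VA=0xC07C081BF47 (r,kernel):
  L0 @0x29[24] → 0x35007  P=1,RW=1,US=1,PS=0
  L1 @0x35[31] → 0x36007  P=1,RW=1,US=1,PS=0
  L2 @0x36[4] → 0x37007  P=1,RW=1,US=1,PS=0
  L3 @0x37[27] → 0x3B007  P=1,RW=1,US=1,PS=0
  → PA=0x3BF47  (4 entries read)
#3 VA=0x205C360B0C5 (r,kernel):
  L0 @0x29[4] → 0x3D007  P=1,RW=1,US=1,PS=0
  L1 @0x3D[23] → 0x3E007  P=1,RW=1,US=1,PS=0
  L2 @0x3E[27] → 0x3F007  P=1,RW=1,US=1,PS=0
  L3 @0x3F[11] → 0x43007  P=1,RW=1,US=1,PS=0
  → PA=0x430C5  (4 entries read)

Entries read for #1: 1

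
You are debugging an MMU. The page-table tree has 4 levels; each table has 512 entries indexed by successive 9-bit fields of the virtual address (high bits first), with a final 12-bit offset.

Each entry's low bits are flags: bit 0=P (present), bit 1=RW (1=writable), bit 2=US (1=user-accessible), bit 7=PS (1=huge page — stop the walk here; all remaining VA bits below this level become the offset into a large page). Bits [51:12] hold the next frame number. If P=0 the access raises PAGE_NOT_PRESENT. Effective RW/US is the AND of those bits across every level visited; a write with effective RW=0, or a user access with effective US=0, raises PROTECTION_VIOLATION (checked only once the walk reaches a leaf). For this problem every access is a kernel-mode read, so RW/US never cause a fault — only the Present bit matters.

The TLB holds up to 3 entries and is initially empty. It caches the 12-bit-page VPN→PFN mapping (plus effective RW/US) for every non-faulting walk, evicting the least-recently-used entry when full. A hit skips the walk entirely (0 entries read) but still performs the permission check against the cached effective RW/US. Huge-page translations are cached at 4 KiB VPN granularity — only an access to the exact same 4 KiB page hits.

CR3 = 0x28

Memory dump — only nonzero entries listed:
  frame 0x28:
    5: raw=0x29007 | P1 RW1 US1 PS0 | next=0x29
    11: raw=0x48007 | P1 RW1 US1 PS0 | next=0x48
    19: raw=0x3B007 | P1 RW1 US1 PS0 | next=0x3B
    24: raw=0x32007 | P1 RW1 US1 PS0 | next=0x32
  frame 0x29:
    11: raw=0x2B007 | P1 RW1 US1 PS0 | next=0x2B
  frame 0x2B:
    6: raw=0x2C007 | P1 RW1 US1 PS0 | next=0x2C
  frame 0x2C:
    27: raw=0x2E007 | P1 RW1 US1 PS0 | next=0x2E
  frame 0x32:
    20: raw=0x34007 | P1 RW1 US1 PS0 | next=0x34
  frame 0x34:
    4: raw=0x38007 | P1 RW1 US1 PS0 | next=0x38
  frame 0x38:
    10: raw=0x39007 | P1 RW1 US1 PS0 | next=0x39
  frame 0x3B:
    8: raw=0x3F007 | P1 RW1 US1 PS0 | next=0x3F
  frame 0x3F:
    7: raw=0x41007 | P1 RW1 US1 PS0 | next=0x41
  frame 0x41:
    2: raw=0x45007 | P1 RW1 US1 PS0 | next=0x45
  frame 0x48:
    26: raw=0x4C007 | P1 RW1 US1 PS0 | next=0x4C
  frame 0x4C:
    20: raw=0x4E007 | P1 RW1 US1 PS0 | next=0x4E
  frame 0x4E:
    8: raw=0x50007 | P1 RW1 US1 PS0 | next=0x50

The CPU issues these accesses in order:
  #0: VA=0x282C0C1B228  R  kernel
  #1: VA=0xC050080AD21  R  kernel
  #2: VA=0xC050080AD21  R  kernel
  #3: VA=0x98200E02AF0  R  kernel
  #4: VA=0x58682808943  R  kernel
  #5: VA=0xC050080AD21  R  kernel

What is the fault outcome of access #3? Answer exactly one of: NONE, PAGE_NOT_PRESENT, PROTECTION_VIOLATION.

Trace:
#0 VA=0x282C0C1B228 (r,kernel):
  [0] read 0x28 idx=5: raw=0x29007 flags P=1 W=1 U=1 S=0
  [1] read 0x29 idx=11: raw=0x2B007 flags P=1 W=1 U=1 S=0
  [2] read 0x2B idx=6: raw=0x2C007 flags P=1 W=1 U=1 S=0
  [3] read 0x2C idx=27: raw=0x2E007 flags P=1 W=1 U=1 S=0
  ⇒ phys 0x2E228  [4 reads]
#1 VA=0xC050080AD21 (r,kernel):
  [0] read 0x28 idx=24: raw=0x32007 flags P=1 W=1 U=1 S=0
  [1] read 0x32 idx=20: raw=0x34007 flags P=1 W=1 U=1 S=0
  [2] read 0x34 idx=4: raw=0x38007 flags P=1 W=1 U=1 S=0
  [3] read 0x38 idx=10: raw=0x39007 flags P=1 W=1 U=1 S=0
  ⇒ phys 0x39D21  [4 reads]
#2 VA=0xC050080AD21 (r,kernel):
  TLB hit vpn=0xC050080A → PA=0x39D21
#3 VA=0x98200E02AF0 (r,kernel):
  [0] read 0x28 idx=19: raw=0x3B007 flags P=1 W=1 U=1 S=0
  [1] read 0x3B idx=8: raw=0x3F007 flags P=1 W=1 U=1 S=0
  [2] read 0x3F idx=7: raw=0x41007 flags P=1 W=1 U=1 S=0
  [3] read 0x41 idx=2: raw=0x45007 flags P=1 W=1 U=1 S=0
  ⇒ phys 0x45AF0  [4 reads]
#4 VA=0x58682808943 (r,kernel):
  [0] read 0x28 idx=11: raw=0x48007 flags P=1 W=1 U=1 S=0
  [1] read 0x48 idx=26: raw=0x4C007 flags P=1 W=1 U=1 S=0
  [2] read 0x4C idx=20: raw=0x4E007 flags P=1 W=1 U=1 S=0
  [3] read 0x4E idx=8: raw=0x50007 flags P=1 W=1 U=1 S=0
  ⇒ phys 0x50943  [4 reads]
#5 VA=0xC050080AD21 (r,kernel):
  TLB hit vpn=0xC050080A → PA=0x39D21

Access #3 fault: NONE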